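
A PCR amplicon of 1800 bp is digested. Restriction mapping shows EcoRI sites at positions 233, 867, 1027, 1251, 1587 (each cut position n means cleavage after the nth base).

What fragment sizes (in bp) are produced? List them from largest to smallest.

Linear molecule, 5 cuts → 6 fragments:
  233 − 0 = 233 bp
  867 − 233 = 634 bp
  1027 − 867 = 160 bp
  1251 − 1027 = 224 bp
  1587 − 1251 = 336 bp
  1800 − 1587 = 213 bp
Sorted largest to smallest: 634, 336, 233, 224, 213, 160 bp.

634, 336, 233, 224, 213, 160 bp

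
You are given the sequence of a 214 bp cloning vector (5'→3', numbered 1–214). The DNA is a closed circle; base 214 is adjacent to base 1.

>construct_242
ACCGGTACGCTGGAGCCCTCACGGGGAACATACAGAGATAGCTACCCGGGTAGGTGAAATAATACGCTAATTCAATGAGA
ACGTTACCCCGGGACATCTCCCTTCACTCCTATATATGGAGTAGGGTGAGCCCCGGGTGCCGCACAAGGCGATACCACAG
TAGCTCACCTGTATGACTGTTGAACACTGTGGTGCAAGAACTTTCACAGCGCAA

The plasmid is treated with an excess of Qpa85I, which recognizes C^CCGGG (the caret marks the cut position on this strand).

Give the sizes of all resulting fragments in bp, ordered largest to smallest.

127, 44, 43 bp

Qpa85I sites (CCCGGG) start at positions 45, 88, 132.
Qpa85I cuts after the first base of each site, so after positions 45, 88, 132.
Circular molecule, 3 cuts → 3 fragments:
  46–88 → 43 bp
  89–132 → 44 bp
  133–214 then 1–45 → 82 + 45 = 127 bp
Sorted largest to smallest: 127, 44, 43 bp.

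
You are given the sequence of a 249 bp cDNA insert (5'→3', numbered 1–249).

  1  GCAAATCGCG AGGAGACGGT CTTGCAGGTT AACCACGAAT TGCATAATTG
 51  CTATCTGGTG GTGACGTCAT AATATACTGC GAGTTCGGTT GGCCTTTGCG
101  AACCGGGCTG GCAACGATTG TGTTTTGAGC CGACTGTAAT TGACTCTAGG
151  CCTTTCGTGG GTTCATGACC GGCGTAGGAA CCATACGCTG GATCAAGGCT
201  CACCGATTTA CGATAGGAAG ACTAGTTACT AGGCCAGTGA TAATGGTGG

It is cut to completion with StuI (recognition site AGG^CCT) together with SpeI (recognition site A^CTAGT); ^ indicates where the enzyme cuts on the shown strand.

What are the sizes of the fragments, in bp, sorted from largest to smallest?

150, 71, 28 bp

The StuI site (AGGCCT) starts at position 148.
StuI cuts after base 3 of each site, so after position 150.
The SpeI site (ACTAGT) starts at position 221.
SpeI cuts after the first base of each site, so after position 221.
Combined cut positions: 150, 221.
Linear molecule, 2 cuts → 3 fragments:
  1–150 → 150 bp
  151–221 → 71 bp
  222–249 → 28 bp
Sorted largest to smallest: 150, 71, 28 bp.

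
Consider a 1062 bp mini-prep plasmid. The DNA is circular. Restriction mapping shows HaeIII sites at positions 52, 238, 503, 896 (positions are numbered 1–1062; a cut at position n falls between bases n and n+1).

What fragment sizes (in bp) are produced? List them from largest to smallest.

393, 265, 218, 186 bp

Circular molecule, 4 cuts → 4 fragments:
  238 − 52 = 186 bp
  503 − 238 = 265 bp
  896 − 503 = 393 bp
  wrap: 1062 − 896 + 52 = 218 bp
Sorted largest to smallest: 393, 265, 218, 186 bp.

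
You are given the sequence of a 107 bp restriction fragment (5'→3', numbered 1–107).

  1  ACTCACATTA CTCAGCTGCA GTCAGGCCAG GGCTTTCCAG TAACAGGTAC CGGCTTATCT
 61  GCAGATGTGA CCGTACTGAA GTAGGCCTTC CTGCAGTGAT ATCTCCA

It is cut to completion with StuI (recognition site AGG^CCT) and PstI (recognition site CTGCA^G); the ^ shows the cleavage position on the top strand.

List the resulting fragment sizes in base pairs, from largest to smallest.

43, 22, 20, 12, 10 bp

The StuI site (AGGCCT) starts at position 83.
StuI cuts after base 3 of each site, so after position 85.
PstI sites (CTGCAG) start at positions 16, 59, 91.
PstI cuts after base 5 of each site (before the last base), so after positions 20, 63, 95.
Combined cut positions: 20, 63, 85, 95.
Linear molecule, 4 cuts → 5 fragments:
  1–20 → 20 bp
  21–63 → 43 bp
  64–85 → 22 bp
  86–95 → 10 bp
  96–107 → 12 bp
Sorted largest to smallest: 43, 22, 20, 12, 10 bp.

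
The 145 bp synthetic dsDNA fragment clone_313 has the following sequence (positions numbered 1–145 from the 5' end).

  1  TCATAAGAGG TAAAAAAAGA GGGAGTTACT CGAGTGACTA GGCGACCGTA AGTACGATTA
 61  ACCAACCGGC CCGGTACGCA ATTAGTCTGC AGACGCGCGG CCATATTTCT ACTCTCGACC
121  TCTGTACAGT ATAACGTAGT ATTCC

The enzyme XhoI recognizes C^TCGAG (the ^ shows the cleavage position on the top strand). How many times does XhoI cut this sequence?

CTCGAG occurs starting at position 29.
XhoI cuts at 1 site.

1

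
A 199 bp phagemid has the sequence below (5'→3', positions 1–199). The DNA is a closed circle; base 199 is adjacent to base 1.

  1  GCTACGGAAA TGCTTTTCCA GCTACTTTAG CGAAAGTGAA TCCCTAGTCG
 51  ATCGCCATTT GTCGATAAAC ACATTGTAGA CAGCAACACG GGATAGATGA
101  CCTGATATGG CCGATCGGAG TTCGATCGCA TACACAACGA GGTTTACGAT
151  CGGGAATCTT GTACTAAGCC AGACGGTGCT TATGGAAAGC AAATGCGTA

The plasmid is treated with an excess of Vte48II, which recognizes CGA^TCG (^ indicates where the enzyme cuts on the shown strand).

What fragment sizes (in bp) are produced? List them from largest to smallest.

101, 63, 24, 11 bp

Vte48II sites (CGATCG) start at positions 49, 112, 123, 147.
Vte48II cuts after base 3 of each site, so after positions 51, 114, 125, 149.
Circular molecule, 4 cuts → 4 fragments:
  52–114 → 63 bp
  115–125 → 11 bp
  126–149 → 24 bp
  150–199 then 1–51 → 50 + 51 = 101 bp
Sorted largest to smallest: 101, 63, 24, 11 bp.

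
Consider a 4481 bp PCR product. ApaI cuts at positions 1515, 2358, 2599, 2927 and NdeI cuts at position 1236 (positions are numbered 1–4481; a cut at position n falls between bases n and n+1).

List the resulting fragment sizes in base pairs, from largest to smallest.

1554, 1236, 843, 328, 279, 241 bp

Combined cut positions (sorted): 1236, 1515, 2358, 2599, 2927.
Linear molecule, 5 cuts → 6 fragments:
  1236 − 0 = 1236 bp
  1515 − 1236 = 279 bp
  2358 − 1515 = 843 bp
  2599 − 2358 = 241 bp
  2927 − 2599 = 328 bp
  4481 − 2927 = 1554 bp
Sorted largest to smallest: 1554, 1236, 843, 328, 279, 241 bp.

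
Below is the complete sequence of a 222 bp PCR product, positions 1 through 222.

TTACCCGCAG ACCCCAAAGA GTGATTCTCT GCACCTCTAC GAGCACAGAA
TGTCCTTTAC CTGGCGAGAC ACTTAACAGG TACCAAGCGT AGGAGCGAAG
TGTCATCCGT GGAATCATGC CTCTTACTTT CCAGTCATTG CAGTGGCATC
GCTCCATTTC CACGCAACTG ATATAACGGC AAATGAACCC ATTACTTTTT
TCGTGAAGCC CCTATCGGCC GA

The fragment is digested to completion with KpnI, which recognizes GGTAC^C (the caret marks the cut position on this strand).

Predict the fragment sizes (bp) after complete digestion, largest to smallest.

The KpnI site (GGTACC) starts at position 79.
KpnI cuts after base 5 of each site (before the last base), so after position 83.
Linear molecule, 1 cut → 2 fragments:
  1–83 → 83 bp
  84–222 → 139 bp
Sorted largest to smallest: 139, 83 bp.

139, 83 bp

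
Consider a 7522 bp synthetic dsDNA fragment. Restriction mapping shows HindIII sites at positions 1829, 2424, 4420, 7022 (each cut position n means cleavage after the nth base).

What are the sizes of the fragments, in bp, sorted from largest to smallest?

2602, 1996, 1829, 595, 500 bp

Linear molecule, 4 cuts → 5 fragments:
  1829 − 0 = 1829 bp
  2424 − 1829 = 595 bp
  4420 − 2424 = 1996 bp
  7022 − 4420 = 2602 bp
  7522 − 7022 = 500 bp
Sorted largest to smallest: 2602, 1996, 1829, 595, 500 bp.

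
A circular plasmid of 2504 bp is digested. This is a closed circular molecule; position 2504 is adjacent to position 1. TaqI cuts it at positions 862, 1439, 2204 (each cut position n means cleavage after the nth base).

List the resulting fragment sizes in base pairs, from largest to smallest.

1162, 765, 577 bp

Circular molecule, 3 cuts → 3 fragments:
  1439 − 862 = 577 bp
  2204 − 1439 = 765 bp
  wrap: 2504 − 2204 + 862 = 1162 bp
Sorted largest to smallest: 1162, 765, 577 bp.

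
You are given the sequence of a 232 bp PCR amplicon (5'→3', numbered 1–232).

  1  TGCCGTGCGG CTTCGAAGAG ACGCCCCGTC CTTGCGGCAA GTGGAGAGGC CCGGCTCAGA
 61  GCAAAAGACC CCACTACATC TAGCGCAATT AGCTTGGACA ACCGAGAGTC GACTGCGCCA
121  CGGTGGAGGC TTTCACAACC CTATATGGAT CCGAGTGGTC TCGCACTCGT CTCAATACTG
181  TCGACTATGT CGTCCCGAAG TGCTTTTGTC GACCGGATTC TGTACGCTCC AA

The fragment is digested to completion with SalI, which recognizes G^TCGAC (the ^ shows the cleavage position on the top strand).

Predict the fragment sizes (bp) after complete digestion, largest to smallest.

108, 72, 28, 24 bp

SalI sites (GTCGAC) start at positions 108, 180, 208.
SalI cuts after the first base of each site, so after positions 108, 180, 208.
Linear molecule, 3 cuts → 4 fragments:
  1–108 → 108 bp
  109–180 → 72 bp
  181–208 → 28 bp
  209–232 → 24 bp
Sorted largest to smallest: 108, 72, 28, 24 bp.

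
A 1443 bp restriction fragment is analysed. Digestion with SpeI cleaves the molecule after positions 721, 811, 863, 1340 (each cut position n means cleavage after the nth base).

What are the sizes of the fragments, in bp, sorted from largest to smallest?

Linear molecule, 4 cuts → 5 fragments:
  721 − 0 = 721 bp
  811 − 721 = 90 bp
  863 − 811 = 52 bp
  1340 − 863 = 477 bp
  1443 − 1340 = 103 bp
Sorted largest to smallest: 721, 477, 103, 90, 52 bp.

721, 477, 103, 90, 52 bp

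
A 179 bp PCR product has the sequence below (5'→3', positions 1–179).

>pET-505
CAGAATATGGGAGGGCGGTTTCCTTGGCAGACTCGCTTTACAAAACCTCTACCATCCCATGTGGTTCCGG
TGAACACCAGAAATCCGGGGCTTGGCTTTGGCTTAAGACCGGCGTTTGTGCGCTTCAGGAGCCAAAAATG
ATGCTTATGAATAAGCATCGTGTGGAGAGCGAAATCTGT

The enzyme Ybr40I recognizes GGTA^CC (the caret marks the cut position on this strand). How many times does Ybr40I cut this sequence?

0

No occurrence of GGTACC is present in the sequence.
Ybr40I does not cut: 0 sites.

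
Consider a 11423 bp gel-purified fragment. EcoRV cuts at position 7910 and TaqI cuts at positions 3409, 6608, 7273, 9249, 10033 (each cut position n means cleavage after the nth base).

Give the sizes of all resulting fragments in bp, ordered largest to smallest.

3409, 3199, 1390, 1339, 784, 665, 637 bp

Combined cut positions (sorted): 3409, 6608, 7273, 7910, 9249, 10033.
Linear molecule, 6 cuts → 7 fragments:
  3409 − 0 = 3409 bp
  6608 − 3409 = 3199 bp
  7273 − 6608 = 665 bp
  7910 − 7273 = 637 bp
  9249 − 7910 = 1339 bp
  10033 − 9249 = 784 bp
  11423 − 10033 = 1390 bp
Sorted largest to smallest: 3409, 3199, 1390, 1339, 784, 665, 637 bp.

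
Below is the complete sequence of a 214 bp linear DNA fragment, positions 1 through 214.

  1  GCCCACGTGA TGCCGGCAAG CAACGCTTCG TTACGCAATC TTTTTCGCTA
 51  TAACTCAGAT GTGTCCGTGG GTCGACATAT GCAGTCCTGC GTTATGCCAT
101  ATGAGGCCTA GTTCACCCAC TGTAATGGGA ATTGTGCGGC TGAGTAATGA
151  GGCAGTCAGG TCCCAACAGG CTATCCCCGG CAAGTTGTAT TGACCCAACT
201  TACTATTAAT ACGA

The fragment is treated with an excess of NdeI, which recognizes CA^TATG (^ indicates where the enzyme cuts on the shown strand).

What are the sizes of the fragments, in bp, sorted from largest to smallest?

115, 77, 22 bp

NdeI sites (CATATG) start at positions 76, 98.
NdeI cuts after base 2 of each site, so after positions 77, 99.
Linear molecule, 2 cuts → 3 fragments:
  1–77 → 77 bp
  78–99 → 22 bp
  100–214 → 115 bp
Sorted largest to smallest: 115, 77, 22 bp.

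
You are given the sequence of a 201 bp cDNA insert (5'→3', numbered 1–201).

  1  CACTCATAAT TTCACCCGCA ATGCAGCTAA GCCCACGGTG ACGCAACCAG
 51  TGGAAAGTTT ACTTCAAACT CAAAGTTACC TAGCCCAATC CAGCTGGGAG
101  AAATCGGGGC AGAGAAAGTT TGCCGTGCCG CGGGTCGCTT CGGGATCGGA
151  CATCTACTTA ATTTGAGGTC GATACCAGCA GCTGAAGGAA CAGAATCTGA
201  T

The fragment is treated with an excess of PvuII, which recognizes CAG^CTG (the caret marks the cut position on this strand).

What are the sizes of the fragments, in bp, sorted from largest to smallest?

93, 88, 20 bp

PvuII sites (CAGCTG) start at positions 91, 179.
PvuII cuts after base 3 of each site, so after positions 93, 181.
Linear molecule, 2 cuts → 3 fragments:
  1–93 → 93 bp
  94–181 → 88 bp
  182–201 → 20 bp
Sorted largest to smallest: 93, 88, 20 bp.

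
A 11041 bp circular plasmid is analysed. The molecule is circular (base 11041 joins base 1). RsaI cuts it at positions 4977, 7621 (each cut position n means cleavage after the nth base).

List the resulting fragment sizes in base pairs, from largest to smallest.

Circular molecule, 2 cuts → 2 fragments:
  7621 − 4977 = 2644 bp
  wrap: 11041 − 7621 + 4977 = 8397 bp
Sorted largest to smallest: 8397, 2644 bp.

8397, 2644 bp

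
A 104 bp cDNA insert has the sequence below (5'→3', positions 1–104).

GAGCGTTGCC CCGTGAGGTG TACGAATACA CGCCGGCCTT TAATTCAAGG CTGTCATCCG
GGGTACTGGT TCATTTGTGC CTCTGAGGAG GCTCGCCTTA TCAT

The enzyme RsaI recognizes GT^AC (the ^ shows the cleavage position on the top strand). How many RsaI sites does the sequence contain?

GTAC occurs starting at positions 20, 63.
RsaI cuts at 2 sites.

2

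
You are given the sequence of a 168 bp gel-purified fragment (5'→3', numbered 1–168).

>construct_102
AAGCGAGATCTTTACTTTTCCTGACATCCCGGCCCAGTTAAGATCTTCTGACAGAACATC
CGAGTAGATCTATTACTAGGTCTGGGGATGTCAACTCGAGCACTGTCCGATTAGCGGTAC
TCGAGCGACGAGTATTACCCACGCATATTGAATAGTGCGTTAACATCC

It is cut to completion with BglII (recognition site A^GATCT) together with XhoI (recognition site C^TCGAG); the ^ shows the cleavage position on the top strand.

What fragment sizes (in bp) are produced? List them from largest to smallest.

BglII sites (AGATCT) start at positions 6, 41, 66.
BglII cuts after the first base of each site, so after positions 6, 41, 66.
XhoI sites (CTCGAG) start at positions 95, 120.
XhoI cuts after the first base of each site, so after positions 95, 120.
Combined cut positions: 6, 41, 66, 95, 120.
Linear molecule, 5 cuts → 6 fragments:
  1–6 → 6 bp
  7–41 → 35 bp
  42–66 → 25 bp
  67–95 → 29 bp
  96–120 → 25 bp
  121–168 → 48 bp
Sorted largest to smallest: 48, 35, 29, 25, 25, 6 bp.

48, 35, 29, 25, 25, 6 bp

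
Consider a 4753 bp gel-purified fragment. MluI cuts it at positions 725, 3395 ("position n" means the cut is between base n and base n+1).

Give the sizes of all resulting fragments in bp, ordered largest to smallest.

2670, 1358, 725 bp

Linear molecule, 2 cuts → 3 fragments:
  725 − 0 = 725 bp
  3395 − 725 = 2670 bp
  4753 − 3395 = 1358 bp
Sorted largest to smallest: 2670, 1358, 725 bp.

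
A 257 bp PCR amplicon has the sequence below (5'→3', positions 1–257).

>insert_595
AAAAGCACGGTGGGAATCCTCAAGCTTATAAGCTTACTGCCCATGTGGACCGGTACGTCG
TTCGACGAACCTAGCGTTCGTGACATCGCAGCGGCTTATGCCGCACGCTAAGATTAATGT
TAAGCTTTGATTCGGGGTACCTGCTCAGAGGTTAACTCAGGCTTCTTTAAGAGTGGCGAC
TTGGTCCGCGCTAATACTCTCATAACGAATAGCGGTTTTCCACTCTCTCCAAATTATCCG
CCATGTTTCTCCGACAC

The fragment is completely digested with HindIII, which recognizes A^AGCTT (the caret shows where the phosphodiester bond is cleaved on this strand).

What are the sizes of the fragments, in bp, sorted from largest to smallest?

HindIII sites (AAGCTT) start at positions 22, 30, 122.
HindIII cuts after the first base of each site, so after positions 22, 30, 122.
Linear molecule, 3 cuts → 4 fragments:
  1–22 → 22 bp
  23–30 → 8 bp
  31–122 → 92 bp
  123–257 → 135 bp
Sorted largest to smallest: 135, 92, 22, 8 bp.

135, 92, 22, 8 bp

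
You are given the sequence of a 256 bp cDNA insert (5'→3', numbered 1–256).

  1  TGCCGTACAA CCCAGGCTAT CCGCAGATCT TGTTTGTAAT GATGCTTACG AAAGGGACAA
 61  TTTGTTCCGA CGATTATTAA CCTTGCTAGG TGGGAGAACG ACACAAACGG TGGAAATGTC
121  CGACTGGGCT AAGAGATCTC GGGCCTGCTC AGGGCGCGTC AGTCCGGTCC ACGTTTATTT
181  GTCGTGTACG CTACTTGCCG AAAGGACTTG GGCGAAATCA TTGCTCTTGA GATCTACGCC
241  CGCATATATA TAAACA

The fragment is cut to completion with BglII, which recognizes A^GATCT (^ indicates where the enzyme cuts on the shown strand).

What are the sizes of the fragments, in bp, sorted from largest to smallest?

109, 96, 26, 25 bp

BglII sites (AGATCT) start at positions 25, 134, 230.
BglII cuts after the first base of each site, so after positions 25, 134, 230.
Linear molecule, 3 cuts → 4 fragments:
  1–25 → 25 bp
  26–134 → 109 bp
  135–230 → 96 bp
  231–256 → 26 bp
Sorted largest to smallest: 109, 96, 26, 25 bp.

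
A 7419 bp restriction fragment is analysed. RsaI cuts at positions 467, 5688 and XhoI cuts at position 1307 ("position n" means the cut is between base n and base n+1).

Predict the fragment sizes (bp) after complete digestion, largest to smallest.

Combined cut positions (sorted): 467, 1307, 5688.
Linear molecule, 3 cuts → 4 fragments:
  467 − 0 = 467 bp
  1307 − 467 = 840 bp
  5688 − 1307 = 4381 bp
  7419 − 5688 = 1731 bp
Sorted largest to smallest: 4381, 1731, 840, 467 bp.

4381, 1731, 840, 467 bp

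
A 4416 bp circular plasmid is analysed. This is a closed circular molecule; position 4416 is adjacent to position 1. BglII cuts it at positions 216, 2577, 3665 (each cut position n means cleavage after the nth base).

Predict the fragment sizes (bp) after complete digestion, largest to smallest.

2361, 1088, 967 bp

Circular molecule, 3 cuts → 3 fragments:
  2577 − 216 = 2361 bp
  3665 − 2577 = 1088 bp
  wrap: 4416 − 3665 + 216 = 967 bp
Sorted largest to smallest: 2361, 1088, 967 bp.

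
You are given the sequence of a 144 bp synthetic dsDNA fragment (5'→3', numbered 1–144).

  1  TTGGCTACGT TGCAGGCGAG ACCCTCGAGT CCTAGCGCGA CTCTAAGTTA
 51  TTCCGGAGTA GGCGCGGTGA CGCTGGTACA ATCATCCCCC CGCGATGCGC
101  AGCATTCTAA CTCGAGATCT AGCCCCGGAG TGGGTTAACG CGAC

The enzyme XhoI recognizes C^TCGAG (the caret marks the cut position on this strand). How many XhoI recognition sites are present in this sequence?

2

CTCGAG occurs starting at positions 24, 111.
XhoI cuts at 2 sites.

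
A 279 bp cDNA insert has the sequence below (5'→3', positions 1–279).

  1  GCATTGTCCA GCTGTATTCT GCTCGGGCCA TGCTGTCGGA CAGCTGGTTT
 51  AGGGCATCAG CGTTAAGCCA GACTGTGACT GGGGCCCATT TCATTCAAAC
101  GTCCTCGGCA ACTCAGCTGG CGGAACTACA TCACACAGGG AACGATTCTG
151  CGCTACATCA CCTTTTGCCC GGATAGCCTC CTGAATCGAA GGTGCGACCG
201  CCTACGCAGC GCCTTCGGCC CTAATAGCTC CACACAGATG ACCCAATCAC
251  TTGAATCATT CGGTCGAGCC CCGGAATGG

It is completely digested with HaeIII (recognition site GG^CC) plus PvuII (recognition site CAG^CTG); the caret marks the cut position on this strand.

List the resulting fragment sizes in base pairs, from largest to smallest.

102, 61, 41, 32, 16, 16, 11 bp

HaeIII sites (GGCC) start at positions 26, 83, 217.
HaeIII cuts after base 2 of each site, so after positions 27, 84, 218.
PvuII sites (CAGCTG) start at positions 9, 41, 114.
PvuII cuts after base 3 of each site, so after positions 11, 43, 116.
Combined cut positions: 11, 27, 43, 84, 116, 218.
Linear molecule, 6 cuts → 7 fragments:
  1–11 → 11 bp
  12–27 → 16 bp
  28–43 → 16 bp
  44–84 → 41 bp
  85–116 → 32 bp
  117–218 → 102 bp
  219–279 → 61 bp
Sorted largest to smallest: 102, 61, 41, 32, 16, 16, 11 bp.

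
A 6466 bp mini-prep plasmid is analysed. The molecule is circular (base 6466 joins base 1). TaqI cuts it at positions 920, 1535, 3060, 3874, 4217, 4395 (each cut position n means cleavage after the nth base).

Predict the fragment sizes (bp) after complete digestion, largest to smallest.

Circular molecule, 6 cuts → 6 fragments:
  1535 − 920 = 615 bp
  3060 − 1535 = 1525 bp
  3874 − 3060 = 814 bp
  4217 − 3874 = 343 bp
  4395 − 4217 = 178 bp
  wrap: 6466 − 4395 + 920 = 2991 bp
Sorted largest to smallest: 2991, 1525, 814, 615, 343, 178 bp.

2991, 1525, 814, 615, 343, 178 bp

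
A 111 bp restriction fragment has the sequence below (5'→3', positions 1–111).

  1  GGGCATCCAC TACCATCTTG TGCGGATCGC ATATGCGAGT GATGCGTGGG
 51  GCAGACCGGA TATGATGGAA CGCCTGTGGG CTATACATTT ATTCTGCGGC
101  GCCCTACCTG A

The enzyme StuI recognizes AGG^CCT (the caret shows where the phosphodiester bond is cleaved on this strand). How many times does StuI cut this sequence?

No occurrence of AGGCCT is present in the sequence.
StuI does not cut: 0 sites.

0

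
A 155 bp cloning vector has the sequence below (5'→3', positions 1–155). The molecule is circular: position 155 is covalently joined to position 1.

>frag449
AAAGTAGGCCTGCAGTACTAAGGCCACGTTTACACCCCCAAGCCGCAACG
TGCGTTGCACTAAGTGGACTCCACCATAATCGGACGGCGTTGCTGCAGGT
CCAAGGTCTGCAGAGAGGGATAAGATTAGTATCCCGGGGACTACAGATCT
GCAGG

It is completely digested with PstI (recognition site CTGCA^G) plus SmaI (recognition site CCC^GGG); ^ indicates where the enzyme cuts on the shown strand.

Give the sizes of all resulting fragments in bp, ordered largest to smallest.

PstI sites (CTGCAG) start at positions 10, 93, 108, 149.
PstI cuts after base 5 of each site (before the last base), so after positions 14, 97, 112, 153.
The SmaI site (CCCGGG) starts at position 133.
SmaI cuts after base 3 of each site, so after position 135.
Combined cut positions: 14, 97, 112, 135, 153.
Circular molecule, 5 cuts → 5 fragments:
  15–97 → 83 bp
  98–112 → 15 bp
  113–135 → 23 bp
  136–153 → 18 bp
  154–155 then 1–14 → 2 + 14 = 16 bp
Sorted largest to smallest: 83, 23, 18, 16, 15 bp.

83, 23, 18, 16, 15 bp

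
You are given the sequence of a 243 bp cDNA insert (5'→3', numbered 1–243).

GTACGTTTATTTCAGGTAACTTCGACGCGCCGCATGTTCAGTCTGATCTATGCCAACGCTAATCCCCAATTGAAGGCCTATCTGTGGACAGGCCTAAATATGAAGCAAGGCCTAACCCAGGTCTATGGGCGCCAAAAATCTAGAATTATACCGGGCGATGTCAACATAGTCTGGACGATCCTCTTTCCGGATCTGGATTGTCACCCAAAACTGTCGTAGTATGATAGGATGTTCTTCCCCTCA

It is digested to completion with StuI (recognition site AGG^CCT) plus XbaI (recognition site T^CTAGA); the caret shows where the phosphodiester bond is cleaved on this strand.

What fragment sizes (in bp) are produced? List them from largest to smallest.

104, 76, 29, 18, 16 bp

StuI sites (AGGCCT) start at positions 74, 90, 108.
StuI cuts after base 3 of each site, so after positions 76, 92, 110.
The XbaI site (TCTAGA) starts at position 139.
XbaI cuts after the first base of each site, so after position 139.
Combined cut positions: 76, 92, 110, 139.
Linear molecule, 4 cuts → 5 fragments:
  1–76 → 76 bp
  77–92 → 16 bp
  93–110 → 18 bp
  111–139 → 29 bp
  140–243 → 104 bp
Sorted largest to smallest: 104, 76, 29, 18, 16 bp.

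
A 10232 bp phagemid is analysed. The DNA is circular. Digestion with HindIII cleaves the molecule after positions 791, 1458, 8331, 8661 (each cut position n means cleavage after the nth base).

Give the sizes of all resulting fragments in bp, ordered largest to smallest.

Circular molecule, 4 cuts → 4 fragments:
  1458 − 791 = 667 bp
  8331 − 1458 = 6873 bp
  8661 − 8331 = 330 bp
  wrap: 10232 − 8661 + 791 = 2362 bp
Sorted largest to smallest: 6873, 2362, 667, 330 bp.

6873, 2362, 667, 330 bp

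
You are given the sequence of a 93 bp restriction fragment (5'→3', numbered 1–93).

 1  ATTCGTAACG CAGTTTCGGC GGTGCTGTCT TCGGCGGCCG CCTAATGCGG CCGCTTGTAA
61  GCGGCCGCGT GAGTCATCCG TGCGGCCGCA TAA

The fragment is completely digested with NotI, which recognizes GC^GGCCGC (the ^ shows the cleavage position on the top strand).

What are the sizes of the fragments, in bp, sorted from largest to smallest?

35, 21, 14, 13, 10 bp

NotI sites (GCGGCCGC) start at positions 34, 47, 61, 82.
NotI cuts after base 2 of each site, so after positions 35, 48, 62, 83.
Linear molecule, 4 cuts → 5 fragments:
  1–35 → 35 bp
  36–48 → 13 bp
  49–62 → 14 bp
  63–83 → 21 bp
  84–93 → 10 bp
Sorted largest to smallest: 35, 21, 14, 13, 10 bp.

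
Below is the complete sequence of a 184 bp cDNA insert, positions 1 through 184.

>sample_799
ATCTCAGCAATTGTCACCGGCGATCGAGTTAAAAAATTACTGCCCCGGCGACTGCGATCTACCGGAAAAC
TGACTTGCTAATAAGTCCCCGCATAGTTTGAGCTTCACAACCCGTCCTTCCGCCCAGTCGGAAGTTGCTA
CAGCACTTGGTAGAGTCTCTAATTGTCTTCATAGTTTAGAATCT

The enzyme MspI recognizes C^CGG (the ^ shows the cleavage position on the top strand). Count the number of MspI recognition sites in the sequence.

3

CCGG occurs starting at positions 17, 45, 62.
MspI cuts at 3 sites.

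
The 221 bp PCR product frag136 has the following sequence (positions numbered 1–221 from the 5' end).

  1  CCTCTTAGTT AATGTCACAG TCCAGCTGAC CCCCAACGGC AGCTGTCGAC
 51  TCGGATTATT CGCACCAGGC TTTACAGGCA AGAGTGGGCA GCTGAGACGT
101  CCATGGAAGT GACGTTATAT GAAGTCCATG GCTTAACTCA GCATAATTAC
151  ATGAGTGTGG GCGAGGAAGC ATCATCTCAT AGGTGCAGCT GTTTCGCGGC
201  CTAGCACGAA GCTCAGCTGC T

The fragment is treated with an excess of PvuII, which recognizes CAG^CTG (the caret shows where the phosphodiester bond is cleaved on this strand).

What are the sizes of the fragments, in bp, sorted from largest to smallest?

97, 49, 28, 25, 17, 5 bp

PvuII sites (CAGCTG) start at positions 23, 40, 89, 186, 214.
PvuII cuts after base 3 of each site, so after positions 25, 42, 91, 188, 216.
Linear molecule, 5 cuts → 6 fragments:
  1–25 → 25 bp
  26–42 → 17 bp
  43–91 → 49 bp
  92–188 → 97 bp
  189–216 → 28 bp
  217–221 → 5 bp
Sorted largest to smallest: 97, 49, 28, 25, 17, 5 bp.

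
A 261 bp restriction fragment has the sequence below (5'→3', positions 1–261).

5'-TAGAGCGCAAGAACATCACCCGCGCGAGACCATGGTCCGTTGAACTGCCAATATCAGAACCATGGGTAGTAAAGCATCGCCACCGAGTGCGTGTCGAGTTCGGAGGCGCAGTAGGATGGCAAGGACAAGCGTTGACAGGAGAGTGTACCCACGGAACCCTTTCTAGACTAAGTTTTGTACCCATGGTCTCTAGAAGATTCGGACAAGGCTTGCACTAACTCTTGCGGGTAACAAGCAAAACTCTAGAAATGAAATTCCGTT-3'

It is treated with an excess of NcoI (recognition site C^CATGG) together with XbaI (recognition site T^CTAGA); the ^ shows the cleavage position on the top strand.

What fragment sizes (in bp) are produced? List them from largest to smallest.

NcoI sites (CCATGG) start at positions 30, 60, 181.
NcoI cuts after the first base of each site, so after positions 30, 60, 181.
XbaI sites (TCTAGA) start at positions 162, 189, 242.
XbaI cuts after the first base of each site, so after positions 162, 189, 242.
Combined cut positions: 30, 60, 162, 181, 189, 242.
Linear molecule, 6 cuts → 7 fragments:
  1–30 → 30 bp
  31–60 → 30 bp
  61–162 → 102 bp
  163–181 → 19 bp
  182–189 → 8 bp
  190–242 → 53 bp
  243–261 → 19 bp
Sorted largest to smallest: 102, 53, 30, 30, 19, 19, 8 bp.

102, 53, 30, 30, 19, 19, 8 bp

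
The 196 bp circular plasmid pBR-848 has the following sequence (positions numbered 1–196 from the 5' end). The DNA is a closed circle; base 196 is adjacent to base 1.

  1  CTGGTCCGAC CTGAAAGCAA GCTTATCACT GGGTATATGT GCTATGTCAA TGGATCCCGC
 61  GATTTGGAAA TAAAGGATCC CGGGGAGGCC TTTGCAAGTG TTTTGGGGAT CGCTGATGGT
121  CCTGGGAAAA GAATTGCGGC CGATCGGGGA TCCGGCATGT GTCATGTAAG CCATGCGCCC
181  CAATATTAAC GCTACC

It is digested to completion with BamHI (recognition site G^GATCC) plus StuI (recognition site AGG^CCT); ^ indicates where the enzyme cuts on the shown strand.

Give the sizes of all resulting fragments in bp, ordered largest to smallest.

BamHI sites (GGATCC) start at positions 52, 75, 148.
BamHI cuts after the first base of each site, so after positions 52, 75, 148.
The StuI site (AGGCCT) starts at position 86.
StuI cuts after base 3 of each site, so after position 88.
Combined cut positions: 52, 75, 88, 148.
Circular molecule, 4 cuts → 4 fragments:
  53–75 → 23 bp
  76–88 → 13 bp
  89–148 → 60 bp
  149–196 then 1–52 → 48 + 52 = 100 bp
Sorted largest to smallest: 100, 60, 23, 13 bp.

100, 60, 23, 13 bp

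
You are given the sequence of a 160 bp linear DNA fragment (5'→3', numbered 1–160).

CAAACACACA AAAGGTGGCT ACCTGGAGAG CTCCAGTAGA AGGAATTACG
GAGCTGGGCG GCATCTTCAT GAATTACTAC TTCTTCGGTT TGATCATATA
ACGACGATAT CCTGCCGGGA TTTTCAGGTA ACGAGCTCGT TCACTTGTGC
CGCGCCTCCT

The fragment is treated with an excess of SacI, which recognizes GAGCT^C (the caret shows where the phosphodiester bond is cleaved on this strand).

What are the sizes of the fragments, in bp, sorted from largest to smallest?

105, 32, 23 bp

SacI sites (GAGCTC) start at positions 28, 133.
SacI cuts after base 5 of each site (before the last base), so after positions 32, 137.
Linear molecule, 2 cuts → 3 fragments:
  1–32 → 32 bp
  33–137 → 105 bp
  138–160 → 23 bp
Sorted largest to smallest: 105, 32, 23 bp.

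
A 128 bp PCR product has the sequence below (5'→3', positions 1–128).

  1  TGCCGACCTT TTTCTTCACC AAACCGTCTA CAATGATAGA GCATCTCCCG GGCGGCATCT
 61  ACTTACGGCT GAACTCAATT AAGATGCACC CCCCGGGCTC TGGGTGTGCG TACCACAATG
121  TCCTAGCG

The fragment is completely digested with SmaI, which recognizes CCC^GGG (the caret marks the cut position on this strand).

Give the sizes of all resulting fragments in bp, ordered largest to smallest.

SmaI sites (CCCGGG) start at positions 47, 92.
SmaI cuts after base 3 of each site, so after positions 49, 94.
Linear molecule, 2 cuts → 3 fragments:
  1–49 → 49 bp
  50–94 → 45 bp
  95–128 → 34 bp
Sorted largest to smallest: 49, 45, 34 bp.

49, 45, 34 bp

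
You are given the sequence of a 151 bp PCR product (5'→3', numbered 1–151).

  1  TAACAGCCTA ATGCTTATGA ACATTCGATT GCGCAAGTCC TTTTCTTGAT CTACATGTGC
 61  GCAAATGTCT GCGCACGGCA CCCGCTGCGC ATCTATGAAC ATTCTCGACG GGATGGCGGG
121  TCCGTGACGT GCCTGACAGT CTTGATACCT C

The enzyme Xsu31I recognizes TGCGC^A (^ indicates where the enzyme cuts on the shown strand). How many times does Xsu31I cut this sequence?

TGCGCA occurs starting at positions 30, 58, 70, 86.
Xsu31I cuts at 4 sites.

4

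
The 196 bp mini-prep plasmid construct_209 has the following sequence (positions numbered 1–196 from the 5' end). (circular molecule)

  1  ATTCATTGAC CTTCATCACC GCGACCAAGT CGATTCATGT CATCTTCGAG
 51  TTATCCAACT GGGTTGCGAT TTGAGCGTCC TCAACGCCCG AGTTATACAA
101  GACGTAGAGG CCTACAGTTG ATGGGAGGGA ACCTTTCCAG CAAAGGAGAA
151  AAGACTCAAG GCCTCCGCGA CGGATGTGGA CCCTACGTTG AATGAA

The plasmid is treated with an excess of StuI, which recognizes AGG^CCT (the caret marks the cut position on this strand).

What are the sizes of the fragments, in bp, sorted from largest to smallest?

145, 51 bp

StuI sites (AGGCCT) start at positions 108, 159.
StuI cuts after base 3 of each site, so after positions 110, 161.
Circular molecule, 2 cuts → 2 fragments:
  111–161 → 51 bp
  162–196 then 1–110 → 35 + 110 = 145 bp
Sorted largest to smallest: 145, 51 bp.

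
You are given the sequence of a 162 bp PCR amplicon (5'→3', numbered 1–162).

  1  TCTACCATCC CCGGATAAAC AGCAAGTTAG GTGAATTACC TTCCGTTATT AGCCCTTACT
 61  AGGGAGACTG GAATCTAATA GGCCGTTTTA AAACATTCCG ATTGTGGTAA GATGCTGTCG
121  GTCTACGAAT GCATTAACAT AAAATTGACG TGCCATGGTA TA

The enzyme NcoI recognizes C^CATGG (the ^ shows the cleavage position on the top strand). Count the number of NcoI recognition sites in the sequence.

CCATGG occurs starting at position 153.
NcoI cuts at 1 site.

1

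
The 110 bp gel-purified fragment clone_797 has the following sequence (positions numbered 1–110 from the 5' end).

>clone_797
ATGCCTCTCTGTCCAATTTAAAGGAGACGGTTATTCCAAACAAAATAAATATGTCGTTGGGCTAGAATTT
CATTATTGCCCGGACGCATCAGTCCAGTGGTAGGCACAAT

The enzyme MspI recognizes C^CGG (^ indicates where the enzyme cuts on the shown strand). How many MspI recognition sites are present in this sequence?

1

CCGG occurs starting at position 80.
MspI cuts at 1 site.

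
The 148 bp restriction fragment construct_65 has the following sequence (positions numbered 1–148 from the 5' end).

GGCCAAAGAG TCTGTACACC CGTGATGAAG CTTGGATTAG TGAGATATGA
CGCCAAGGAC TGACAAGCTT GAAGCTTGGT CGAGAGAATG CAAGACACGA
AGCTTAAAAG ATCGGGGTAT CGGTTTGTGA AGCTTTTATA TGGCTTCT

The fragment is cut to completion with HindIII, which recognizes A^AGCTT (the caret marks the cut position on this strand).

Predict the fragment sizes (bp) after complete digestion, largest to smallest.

HindIII sites (AAGCTT) start at positions 28, 65, 72, 100, 130.
HindIII cuts after the first base of each site, so after positions 28, 65, 72, 100, 130.
Linear molecule, 5 cuts → 6 fragments:
  1–28 → 28 bp
  29–65 → 37 bp
  66–72 → 7 bp
  73–100 → 28 bp
  101–130 → 30 bp
  131–148 → 18 bp
Sorted largest to smallest: 37, 30, 28, 28, 18, 7 bp.

37, 30, 28, 28, 18, 7 bp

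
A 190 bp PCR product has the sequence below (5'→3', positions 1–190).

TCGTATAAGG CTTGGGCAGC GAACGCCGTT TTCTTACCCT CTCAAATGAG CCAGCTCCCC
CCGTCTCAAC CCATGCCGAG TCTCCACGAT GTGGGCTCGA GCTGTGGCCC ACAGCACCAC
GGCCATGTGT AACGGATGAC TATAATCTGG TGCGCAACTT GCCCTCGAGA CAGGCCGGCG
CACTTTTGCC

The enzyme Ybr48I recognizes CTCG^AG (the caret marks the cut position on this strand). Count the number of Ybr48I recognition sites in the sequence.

2

CTCGAG occurs starting at positions 96, 164.
Ybr48I cuts at 2 sites.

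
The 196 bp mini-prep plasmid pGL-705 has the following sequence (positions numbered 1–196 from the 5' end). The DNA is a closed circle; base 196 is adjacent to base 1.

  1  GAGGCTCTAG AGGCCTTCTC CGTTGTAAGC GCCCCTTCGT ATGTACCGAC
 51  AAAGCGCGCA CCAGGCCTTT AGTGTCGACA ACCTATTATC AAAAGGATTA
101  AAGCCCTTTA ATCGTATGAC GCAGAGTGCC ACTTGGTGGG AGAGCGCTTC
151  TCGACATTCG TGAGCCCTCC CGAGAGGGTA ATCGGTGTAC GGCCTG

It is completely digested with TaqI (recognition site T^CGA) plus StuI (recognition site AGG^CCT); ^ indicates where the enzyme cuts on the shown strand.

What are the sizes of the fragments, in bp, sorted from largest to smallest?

76, 58, 52, 10 bp

TaqI sites (TCGA) start at positions 75, 151.
TaqI cuts after the first base of each site, so after positions 75, 151.
StuI sites (AGGCCT) start at positions 11, 63.
StuI cuts after base 3 of each site, so after positions 13, 65.
Combined cut positions: 13, 65, 75, 151.
Circular molecule, 4 cuts → 4 fragments:
  14–65 → 52 bp
  66–75 → 10 bp
  76–151 → 76 bp
  152–196 then 1–13 → 45 + 13 = 58 bp
Sorted largest to smallest: 76, 58, 52, 10 bp.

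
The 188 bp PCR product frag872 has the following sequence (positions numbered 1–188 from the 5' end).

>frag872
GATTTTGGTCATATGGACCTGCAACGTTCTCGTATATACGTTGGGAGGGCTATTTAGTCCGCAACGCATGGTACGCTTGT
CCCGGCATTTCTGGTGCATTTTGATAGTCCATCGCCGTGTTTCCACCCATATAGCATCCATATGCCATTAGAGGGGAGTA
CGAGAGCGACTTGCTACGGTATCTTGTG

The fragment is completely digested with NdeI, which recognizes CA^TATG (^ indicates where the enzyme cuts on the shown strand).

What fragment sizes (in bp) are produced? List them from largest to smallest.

NdeI sites (CATATG) start at positions 10, 139.
NdeI cuts after base 2 of each site, so after positions 11, 140.
Linear molecule, 2 cuts → 3 fragments:
  1–11 → 11 bp
  12–140 → 129 bp
  141–188 → 48 bp
Sorted largest to smallest: 129, 48, 11 bp.

129, 48, 11 bp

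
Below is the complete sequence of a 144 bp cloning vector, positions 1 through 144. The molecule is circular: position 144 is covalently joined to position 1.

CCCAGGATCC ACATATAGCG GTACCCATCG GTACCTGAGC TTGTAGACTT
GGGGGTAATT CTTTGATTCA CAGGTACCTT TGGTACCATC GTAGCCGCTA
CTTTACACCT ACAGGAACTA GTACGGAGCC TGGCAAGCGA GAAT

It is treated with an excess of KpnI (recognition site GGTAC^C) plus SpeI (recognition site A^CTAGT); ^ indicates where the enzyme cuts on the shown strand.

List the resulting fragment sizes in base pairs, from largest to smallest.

51, 43, 31, 10, 9 bp

KpnI sites (GGTACC) start at positions 20, 30, 73, 82.
KpnI cuts after base 5 of each site (before the last base), so after positions 24, 34, 77, 86.
The SpeI site (ACTAGT) starts at position 117.
SpeI cuts after the first base of each site, so after position 117.
Combined cut positions: 24, 34, 77, 86, 117.
Circular molecule, 5 cuts → 5 fragments:
  25–34 → 10 bp
  35–77 → 43 bp
  78–86 → 9 bp
  87–117 → 31 bp
  118–144 then 1–24 → 27 + 24 = 51 bp
Sorted largest to smallest: 51, 43, 31, 10, 9 bp.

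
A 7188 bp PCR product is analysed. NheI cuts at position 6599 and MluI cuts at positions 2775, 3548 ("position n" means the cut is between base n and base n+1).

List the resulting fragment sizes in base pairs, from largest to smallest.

3051, 2775, 773, 589 bp

Combined cut positions (sorted): 2775, 3548, 6599.
Linear molecule, 3 cuts → 4 fragments:
  2775 − 0 = 2775 bp
  3548 − 2775 = 773 bp
  6599 − 3548 = 3051 bp
  7188 − 6599 = 589 bp
Sorted largest to smallest: 3051, 2775, 773, 589 bp.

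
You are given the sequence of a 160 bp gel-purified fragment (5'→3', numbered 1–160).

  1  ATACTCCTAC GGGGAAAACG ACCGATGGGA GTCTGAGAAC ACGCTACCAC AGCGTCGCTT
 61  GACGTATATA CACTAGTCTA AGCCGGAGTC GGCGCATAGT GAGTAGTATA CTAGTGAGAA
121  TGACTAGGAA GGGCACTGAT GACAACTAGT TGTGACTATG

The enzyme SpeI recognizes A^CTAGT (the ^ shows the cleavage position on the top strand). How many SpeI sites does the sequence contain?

ACTAGT occurs starting at positions 72, 110, 145.
SpeI cuts at 3 sites.

3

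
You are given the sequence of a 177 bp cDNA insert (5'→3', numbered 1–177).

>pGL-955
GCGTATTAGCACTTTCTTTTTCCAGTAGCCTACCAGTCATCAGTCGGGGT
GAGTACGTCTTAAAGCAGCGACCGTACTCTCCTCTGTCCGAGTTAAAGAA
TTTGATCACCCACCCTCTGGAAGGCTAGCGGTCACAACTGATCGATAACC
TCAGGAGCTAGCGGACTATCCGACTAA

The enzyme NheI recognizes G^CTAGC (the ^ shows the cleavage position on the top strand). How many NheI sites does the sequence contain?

2

GCTAGC occurs starting at positions 124, 157.
NheI cuts at 2 sites.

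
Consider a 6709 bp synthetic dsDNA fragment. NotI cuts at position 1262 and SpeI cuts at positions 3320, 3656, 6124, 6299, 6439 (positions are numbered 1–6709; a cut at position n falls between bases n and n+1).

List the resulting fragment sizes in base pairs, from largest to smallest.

2468, 2058, 1262, 336, 270, 175, 140 bp

Combined cut positions (sorted): 1262, 3320, 3656, 6124, 6299, 6439.
Linear molecule, 6 cuts → 7 fragments:
  1262 − 0 = 1262 bp
  3320 − 1262 = 2058 bp
  3656 − 3320 = 336 bp
  6124 − 3656 = 2468 bp
  6299 − 6124 = 175 bp
  6439 − 6299 = 140 bp
  6709 − 6439 = 270 bp
Sorted largest to smallest: 2468, 2058, 1262, 336, 270, 175, 140 bp.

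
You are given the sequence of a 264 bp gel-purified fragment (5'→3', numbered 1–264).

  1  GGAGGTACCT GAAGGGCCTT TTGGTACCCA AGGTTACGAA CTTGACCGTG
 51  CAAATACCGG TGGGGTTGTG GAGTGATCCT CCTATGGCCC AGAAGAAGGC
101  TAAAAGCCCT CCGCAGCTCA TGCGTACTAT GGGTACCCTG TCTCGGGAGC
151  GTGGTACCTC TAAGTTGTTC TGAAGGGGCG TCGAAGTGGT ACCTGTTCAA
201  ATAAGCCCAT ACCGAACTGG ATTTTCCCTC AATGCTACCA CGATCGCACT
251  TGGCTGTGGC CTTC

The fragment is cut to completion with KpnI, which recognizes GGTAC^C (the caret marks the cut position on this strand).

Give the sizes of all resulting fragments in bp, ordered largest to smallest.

KpnI sites (GGTACC) start at positions 4, 23, 132, 153, 188.
KpnI cuts after base 5 of each site (before the last base), so after positions 8, 27, 136, 157, 192.
Linear molecule, 5 cuts → 6 fragments:
  1–8 → 8 bp
  9–27 → 19 bp
  28–136 → 109 bp
  137–157 → 21 bp
  158–192 → 35 bp
  193–264 → 72 bp
Sorted largest to smallest: 109, 72, 35, 21, 19, 8 bp.

109, 72, 35, 21, 19, 8 bp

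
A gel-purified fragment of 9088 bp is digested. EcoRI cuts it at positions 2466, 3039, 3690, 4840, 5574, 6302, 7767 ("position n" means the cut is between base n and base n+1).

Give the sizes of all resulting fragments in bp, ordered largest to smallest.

Linear molecule, 7 cuts → 8 fragments:
  2466 − 0 = 2466 bp
  3039 − 2466 = 573 bp
  3690 − 3039 = 651 bp
  4840 − 3690 = 1150 bp
  5574 − 4840 = 734 bp
  6302 − 5574 = 728 bp
  7767 − 6302 = 1465 bp
  9088 − 7767 = 1321 bp
Sorted largest to smallest: 2466, 1465, 1321, 1150, 734, 728, 651, 573 bp.

2466, 1465, 1321, 1150, 734, 728, 651, 573 bp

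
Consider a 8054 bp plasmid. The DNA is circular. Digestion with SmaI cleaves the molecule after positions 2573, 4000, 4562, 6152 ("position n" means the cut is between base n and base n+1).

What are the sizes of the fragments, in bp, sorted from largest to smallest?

Circular molecule, 4 cuts → 4 fragments:
  4000 − 2573 = 1427 bp
  4562 − 4000 = 562 bp
  6152 − 4562 = 1590 bp
  wrap: 8054 − 6152 + 2573 = 4475 bp
Sorted largest to smallest: 4475, 1590, 1427, 562 bp.

4475, 1590, 1427, 562 bp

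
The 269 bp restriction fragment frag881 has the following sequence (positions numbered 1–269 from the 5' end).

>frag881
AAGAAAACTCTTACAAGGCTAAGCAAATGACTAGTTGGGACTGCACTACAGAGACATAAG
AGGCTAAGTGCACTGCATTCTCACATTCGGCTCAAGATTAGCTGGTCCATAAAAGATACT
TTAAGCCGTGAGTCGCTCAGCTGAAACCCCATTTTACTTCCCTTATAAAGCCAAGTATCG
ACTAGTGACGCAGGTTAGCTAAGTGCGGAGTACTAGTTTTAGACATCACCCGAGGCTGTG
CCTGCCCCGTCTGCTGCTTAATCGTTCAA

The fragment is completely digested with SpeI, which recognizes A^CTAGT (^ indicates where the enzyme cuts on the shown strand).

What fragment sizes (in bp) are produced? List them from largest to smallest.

SpeI sites (ACTAGT) start at positions 30, 181, 212.
SpeI cuts after the first base of each site, so after positions 30, 181, 212.
Linear molecule, 3 cuts → 4 fragments:
  1–30 → 30 bp
  31–181 → 151 bp
  182–212 → 31 bp
  213–269 → 57 bp
Sorted largest to smallest: 151, 57, 31, 30 bp.

151, 57, 31, 30 bp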